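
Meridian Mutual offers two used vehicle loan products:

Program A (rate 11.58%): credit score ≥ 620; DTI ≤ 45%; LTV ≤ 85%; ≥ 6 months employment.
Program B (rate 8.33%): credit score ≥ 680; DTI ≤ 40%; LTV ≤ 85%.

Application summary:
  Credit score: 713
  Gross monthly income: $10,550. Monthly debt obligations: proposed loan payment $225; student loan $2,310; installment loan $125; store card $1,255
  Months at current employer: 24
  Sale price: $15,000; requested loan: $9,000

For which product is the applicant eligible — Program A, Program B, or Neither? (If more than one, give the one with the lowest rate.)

Total debts = (225 + 2,310 + 125 + 1,255) = 3,915; DTI = 3,915/10,550 = 37.1%.
LTV = 9,000/15,000 = 60%.
Program A: score 713 ≥ 620; DTI 37.1% ≤ 45%; LTV 60% ≤ 85%; employment 24 ≥ 6 mo → qualifies.
Program B: score 713 ≥ 680; DTI 37.1% ≤ 40%; LTV 60% ≤ 85% → qualifies.
Qualifying: Program A, Program B. Lowest rate is 8.33% → Program B.

Program B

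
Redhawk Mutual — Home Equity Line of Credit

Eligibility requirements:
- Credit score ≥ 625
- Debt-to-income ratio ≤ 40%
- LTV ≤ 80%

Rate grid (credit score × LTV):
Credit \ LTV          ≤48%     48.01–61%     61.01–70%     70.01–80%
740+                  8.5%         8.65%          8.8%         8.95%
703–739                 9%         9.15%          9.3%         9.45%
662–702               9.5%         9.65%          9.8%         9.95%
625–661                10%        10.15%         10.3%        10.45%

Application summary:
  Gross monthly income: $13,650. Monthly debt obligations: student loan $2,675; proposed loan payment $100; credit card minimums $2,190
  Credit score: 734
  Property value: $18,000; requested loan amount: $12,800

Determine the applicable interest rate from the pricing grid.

9.45%

Credit score 734 ≥ 625; Total monthly debts = (2,675 + 100 + 2,190) = 4,965. DTI: 4,965 ÷ 13,650 = 36.4%, within the 40% cap
Loan-to-value = 12,800/18,000 = 71.1% — pass (80% max)
Credit 734 → row 703–739; LTV 71.1% → column 70.01–80%. Grid cell → 9.45%.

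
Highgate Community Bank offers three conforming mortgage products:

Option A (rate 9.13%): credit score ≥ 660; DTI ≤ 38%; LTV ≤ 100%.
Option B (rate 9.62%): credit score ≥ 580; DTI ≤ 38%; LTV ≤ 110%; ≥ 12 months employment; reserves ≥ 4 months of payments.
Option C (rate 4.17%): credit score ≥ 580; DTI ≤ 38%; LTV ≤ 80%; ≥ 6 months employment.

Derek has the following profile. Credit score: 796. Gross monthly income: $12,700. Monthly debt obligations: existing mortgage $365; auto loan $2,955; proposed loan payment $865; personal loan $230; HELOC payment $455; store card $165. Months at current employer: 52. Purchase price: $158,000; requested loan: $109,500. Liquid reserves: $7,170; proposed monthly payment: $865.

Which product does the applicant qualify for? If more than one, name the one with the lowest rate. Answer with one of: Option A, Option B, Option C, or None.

Total debts = (365 + 2,955 + 865 + 230 + 455 + 165) = 5,035; DTI = 5,035/12,700 = 39.6%.
LTV = 109,500/158,000 = 69.3%.
Reserves = 7,170/865 = 8.3 months.
Option A: score 796 ≥ 660; DTI 39.6% > 38%; LTV 69.3% ≤ 100% → does not qualify.
Option B: score 796 ≥ 580; DTI 39.6% > 38%; LTV 69.3% ≤ 110%; employment 52 ≥ 12 mo; reserves 8.3 ≥ 4 mo → does not qualify.
Option C: score 796 ≥ 580; DTI 39.6% > 38%; LTV 69.3% ≤ 80%; employment 52 ≥ 6 mo → does not qualify.

None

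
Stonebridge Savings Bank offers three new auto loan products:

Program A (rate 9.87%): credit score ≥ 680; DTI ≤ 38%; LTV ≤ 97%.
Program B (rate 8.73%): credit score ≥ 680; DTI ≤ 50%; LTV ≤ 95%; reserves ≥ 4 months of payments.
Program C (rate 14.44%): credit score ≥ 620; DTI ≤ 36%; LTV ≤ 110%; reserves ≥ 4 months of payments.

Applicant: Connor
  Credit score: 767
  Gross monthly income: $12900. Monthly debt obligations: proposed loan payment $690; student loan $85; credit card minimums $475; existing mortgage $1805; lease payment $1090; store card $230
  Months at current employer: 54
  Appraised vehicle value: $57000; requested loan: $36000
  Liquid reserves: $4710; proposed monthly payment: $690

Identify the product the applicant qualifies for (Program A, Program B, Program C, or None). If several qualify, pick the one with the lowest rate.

Program B

Total debts = (690 + 85 + 475 + 1,805 + 1,090 + 230) = 4,375; DTI = 4,375/12,900 = 33.9%.
LTV = 36,000/57,000 = 63.2%.
Reserves = 4,710/690 = 6.8 months.
Program A: score 767 ≥ 680; DTI 33.9% ≤ 38%; LTV 63.2% ≤ 97% → qualifies.
Program B: score 767 ≥ 680; DTI 33.9% ≤ 50%; LTV 63.2% ≤ 95%; reserves 6.8 ≥ 4 mo → qualifies.
Program C: score 767 ≥ 620; DTI 33.9% ≤ 36%; LTV 63.2% ≤ 110%; reserves 6.8 ≥ 4 mo → qualifies.
Qualifying: Program A, Program B, Program C. Lowest rate is 8.73% → Program B.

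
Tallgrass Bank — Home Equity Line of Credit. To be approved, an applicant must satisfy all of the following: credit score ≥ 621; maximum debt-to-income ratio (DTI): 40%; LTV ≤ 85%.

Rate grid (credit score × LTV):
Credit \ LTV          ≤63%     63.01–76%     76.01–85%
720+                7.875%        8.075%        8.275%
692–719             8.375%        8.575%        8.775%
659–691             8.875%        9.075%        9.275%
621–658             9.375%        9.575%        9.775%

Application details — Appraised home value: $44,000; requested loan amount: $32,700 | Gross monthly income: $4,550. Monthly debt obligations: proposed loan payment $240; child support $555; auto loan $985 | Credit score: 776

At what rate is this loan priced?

8.075%

Credit score 776 ≥ 621; Total monthly debts = (240 + 555 + 985) = 1,780. DTI: 1,780 ÷ 4,550 = 39.1%, within the 40% cap
LTV: 32,700 ÷ 44,000 = 74.3%, within 85% cap
Row: 776 falls in 720+. Column: 74.3% falls in 63.01–76%. Rate = 8.075%.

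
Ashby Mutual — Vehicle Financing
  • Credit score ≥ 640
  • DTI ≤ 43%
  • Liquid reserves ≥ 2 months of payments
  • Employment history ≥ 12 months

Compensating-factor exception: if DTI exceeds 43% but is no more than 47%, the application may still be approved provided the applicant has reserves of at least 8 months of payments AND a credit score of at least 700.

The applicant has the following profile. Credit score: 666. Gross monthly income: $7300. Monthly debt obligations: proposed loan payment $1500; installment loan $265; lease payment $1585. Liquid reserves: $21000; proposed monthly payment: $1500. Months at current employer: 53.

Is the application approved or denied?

Credit score 666 ≥ 640 (meets base)
Total debts = (1,500 + 265 + 1,585) = 3,350. DTI: 3,350 ÷ 7,300 = 45.9%, over the 43% base limit.
Reserves = 21,000/1,500 = 14.0 months ≥ 2
Employment 53 ≥ 12 months
DTI 45.9% is within the 43%–47% exception band; checking compensating factors.
Override check — reserves: 14.0 mo (ok); score: 666 (below 700).
Compensating-factor requirement not fully met.

Denied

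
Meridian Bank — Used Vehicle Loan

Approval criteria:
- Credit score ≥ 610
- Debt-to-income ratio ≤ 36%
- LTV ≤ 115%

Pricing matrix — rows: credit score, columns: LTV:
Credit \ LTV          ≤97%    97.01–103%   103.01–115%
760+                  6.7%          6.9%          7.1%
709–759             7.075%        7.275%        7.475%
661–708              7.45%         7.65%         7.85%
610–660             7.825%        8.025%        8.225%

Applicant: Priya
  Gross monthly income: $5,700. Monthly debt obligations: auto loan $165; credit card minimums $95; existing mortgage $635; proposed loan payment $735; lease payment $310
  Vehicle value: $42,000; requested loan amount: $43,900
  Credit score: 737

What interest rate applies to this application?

7.475%

Credit score 737 ≥ 610; Total monthly debts = (165 + 95 + 635 + 735 + 310) = 1,940. Debt-to-income = 1,940/5,700 = 34% — meets 36% limit
Loan-to-value = 43,900/42,000 = 104.5% — pass (115% max)
Row: 737 falls in 709–759. Column: 104.5% falls in 103.01–115%. Rate = 7.475%.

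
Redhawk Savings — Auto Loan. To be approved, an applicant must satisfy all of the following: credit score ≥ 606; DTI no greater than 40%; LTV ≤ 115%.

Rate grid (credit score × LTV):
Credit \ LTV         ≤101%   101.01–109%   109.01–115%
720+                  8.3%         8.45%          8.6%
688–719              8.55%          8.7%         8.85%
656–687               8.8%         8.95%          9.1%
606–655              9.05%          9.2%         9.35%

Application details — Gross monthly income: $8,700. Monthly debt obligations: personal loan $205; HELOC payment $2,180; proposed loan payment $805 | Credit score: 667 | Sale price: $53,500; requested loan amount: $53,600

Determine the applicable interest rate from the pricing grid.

Credit score 667 ≥ 606; Total monthly debts = (205 + 2,180 + 805) = 3,190. DTI = 3,190/8,700 = 36.7% ≤ 40%
LTV = 53,600/53,500 = 100.2% ≤ 115%
Row: 667 falls in 656–687. Column: 100.2% falls in ≤101%. Rate = 8.8%.

8.8%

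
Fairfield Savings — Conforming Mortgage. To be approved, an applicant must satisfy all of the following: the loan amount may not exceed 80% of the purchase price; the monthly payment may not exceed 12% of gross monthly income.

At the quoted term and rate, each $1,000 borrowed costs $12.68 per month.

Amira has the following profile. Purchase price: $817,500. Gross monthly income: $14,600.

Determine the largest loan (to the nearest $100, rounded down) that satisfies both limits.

Payment cap: 12% × $14,600 = $1,752/month.
At $12.68 per $1,000, that supports 1,752/12.68 × 1,000 ≈ $138,170 → $138,100.
LTV cap: 80% × $817,500 = $654,000 → $654,000.
Binding constraint: payment-to-income.

$138,100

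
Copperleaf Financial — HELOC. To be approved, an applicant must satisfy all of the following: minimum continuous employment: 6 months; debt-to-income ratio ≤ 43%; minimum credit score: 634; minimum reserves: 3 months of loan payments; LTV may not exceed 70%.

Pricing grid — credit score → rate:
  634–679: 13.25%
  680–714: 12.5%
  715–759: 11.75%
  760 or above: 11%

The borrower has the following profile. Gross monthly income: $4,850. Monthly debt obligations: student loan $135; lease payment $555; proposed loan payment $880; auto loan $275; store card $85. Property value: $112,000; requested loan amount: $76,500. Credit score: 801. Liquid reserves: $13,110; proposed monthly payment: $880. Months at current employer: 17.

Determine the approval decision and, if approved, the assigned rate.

Credit score 801 ≥ 634 (meets minimum)
Total monthly debts = (135 + 555 + 880 + 275 + 85) = 1,930. DTI: 1,930 ÷ 4,850 = 39.8%, within the 43% cap
Reserves: 13,110 ÷ 880 = 14.9 months (meets 3-month minimum)
Loan-to-value = 76,500/112,000 = 68.3% — pass (70% max)
Employment 17 ≥ 6 months
All requirements met. Score 801 falls in the 760 or above tier → 11%.

Approved at 11%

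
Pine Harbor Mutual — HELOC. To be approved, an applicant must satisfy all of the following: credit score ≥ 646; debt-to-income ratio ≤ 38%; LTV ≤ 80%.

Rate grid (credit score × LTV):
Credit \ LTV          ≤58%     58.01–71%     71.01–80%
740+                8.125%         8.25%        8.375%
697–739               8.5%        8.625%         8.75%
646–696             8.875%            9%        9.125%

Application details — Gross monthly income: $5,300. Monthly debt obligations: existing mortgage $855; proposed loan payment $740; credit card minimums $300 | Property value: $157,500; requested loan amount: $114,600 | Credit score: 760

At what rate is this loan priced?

8.375%

Credit score 760 ≥ 646; Total monthly debts = (855 + 740 + 300) = 1,895. DTI = 1,895/5,300 = 35.8% ≤ 38%
Loan-to-value = 114,600/157,500 = 72.8% — pass (80% max)
Row: 760 falls in 740+. Column: 72.8% falls in 71.01–80%. Rate = 8.375%.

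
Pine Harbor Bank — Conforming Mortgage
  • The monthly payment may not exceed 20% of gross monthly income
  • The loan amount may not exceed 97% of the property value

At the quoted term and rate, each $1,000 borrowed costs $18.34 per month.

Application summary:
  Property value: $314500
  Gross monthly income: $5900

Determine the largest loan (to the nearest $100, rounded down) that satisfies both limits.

$64,300

Payment cap: 20% × $5,900 = $1,180/month.
At $18.34 per $1,000, that supports 1,180/18.34 × 1,000 ≈ $64,340 → $64,300.
LTV cap: 97% × $314,500 = $305,065 → $305,000.
Binding constraint: payment-to-income.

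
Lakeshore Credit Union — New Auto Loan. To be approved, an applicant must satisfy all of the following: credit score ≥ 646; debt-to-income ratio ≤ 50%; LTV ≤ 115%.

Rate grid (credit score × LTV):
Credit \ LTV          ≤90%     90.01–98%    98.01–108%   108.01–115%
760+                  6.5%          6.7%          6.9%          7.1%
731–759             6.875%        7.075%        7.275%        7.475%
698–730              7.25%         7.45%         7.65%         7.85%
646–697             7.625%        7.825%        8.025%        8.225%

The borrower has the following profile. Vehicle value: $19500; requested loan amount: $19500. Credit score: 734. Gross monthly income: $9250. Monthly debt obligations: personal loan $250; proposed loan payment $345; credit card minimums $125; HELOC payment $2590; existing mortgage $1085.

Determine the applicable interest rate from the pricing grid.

Credit score 734 ≥ 646; Total monthly debts = (250 + 345 + 125 + 2,590 + 1,085) = 4,395. DTI = 4,395/9,250 = 47.5% ≤ 50%
LTV: 19,500 ÷ 19,500 = 100%, within 115% cap
Credit 734 → row 731–759; LTV 100% → column 98.01–108%. Grid cell → 7.275%.

7.275%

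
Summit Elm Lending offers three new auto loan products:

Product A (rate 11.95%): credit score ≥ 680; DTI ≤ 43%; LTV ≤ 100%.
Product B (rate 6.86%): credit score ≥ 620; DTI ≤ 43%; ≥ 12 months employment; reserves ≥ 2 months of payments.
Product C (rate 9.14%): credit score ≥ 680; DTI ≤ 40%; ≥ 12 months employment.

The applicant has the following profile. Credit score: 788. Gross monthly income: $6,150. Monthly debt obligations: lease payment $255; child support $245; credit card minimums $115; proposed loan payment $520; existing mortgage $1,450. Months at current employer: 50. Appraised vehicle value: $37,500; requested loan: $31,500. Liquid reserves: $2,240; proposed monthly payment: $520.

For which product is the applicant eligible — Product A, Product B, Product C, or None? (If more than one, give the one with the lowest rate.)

Product B

Total debts = (255 + 245 + 115 + 520 + 1,450) = 2,585; DTI = 2,585/6,150 = 42%.
LTV = 31,500/37,500 = 84%.
Reserves = 2,240/520 = 4.3 months.
Product A: score 788 ≥ 680; DTI 42% ≤ 43%; LTV 84% ≤ 100% → qualifies.
Product B: score 788 ≥ 620; DTI 42% ≤ 43%; employment 50 ≥ 12 mo; reserves 4.3 ≥ 2 mo → qualifies.
Product C: score 788 ≥ 680; DTI 42% > 40%; employment 50 ≥ 12 mo → does not qualify.
Qualifying: Product A, Product B. Lowest rate is 6.86% → Product B.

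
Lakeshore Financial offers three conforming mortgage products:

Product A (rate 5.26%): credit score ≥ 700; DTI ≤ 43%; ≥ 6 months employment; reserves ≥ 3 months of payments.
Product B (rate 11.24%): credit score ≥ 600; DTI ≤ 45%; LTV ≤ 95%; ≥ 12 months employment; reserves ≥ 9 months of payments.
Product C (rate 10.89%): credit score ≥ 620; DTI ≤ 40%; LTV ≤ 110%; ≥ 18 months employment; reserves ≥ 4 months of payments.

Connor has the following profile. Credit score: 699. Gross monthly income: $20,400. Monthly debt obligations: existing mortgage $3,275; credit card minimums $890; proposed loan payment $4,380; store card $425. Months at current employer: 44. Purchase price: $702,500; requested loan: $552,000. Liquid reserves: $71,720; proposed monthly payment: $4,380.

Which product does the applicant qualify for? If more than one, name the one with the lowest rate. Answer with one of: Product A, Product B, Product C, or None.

Product B

Total debts = (3,275 + 890 + 4,380 + 425) = 8,970; DTI = 8,970/20,400 = 44%.
LTV = 552,000/702,500 = 78.6%.
Reserves = 71,720/4,380 = 16.4 months.
Product A: score 699 < 700; DTI 44% > 43%; employment 44 ≥ 6 mo; reserves 16.4 ≥ 3 mo → does not qualify.
Product B: score 699 ≥ 600; DTI 44% ≤ 45%; LTV 78.6% ≤ 95%; employment 44 ≥ 12 mo; reserves 16.4 ≥ 9 mo → qualifies.
Product C: score 699 ≥ 620; DTI 44% > 40%; LTV 78.6% ≤ 110%; employment 44 ≥ 18 mo; reserves 16.4 ≥ 4 mo → does not qualify.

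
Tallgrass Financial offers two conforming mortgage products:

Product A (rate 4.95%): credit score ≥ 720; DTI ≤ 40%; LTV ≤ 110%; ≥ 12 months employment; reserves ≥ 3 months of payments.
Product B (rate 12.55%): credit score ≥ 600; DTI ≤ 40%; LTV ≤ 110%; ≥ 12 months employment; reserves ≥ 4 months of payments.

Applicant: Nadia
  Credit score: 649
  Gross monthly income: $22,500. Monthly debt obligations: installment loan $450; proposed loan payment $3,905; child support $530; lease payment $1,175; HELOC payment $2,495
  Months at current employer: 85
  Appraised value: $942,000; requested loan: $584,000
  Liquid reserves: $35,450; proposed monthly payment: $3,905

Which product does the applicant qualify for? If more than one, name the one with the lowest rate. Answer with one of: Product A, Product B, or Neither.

Total debts = (450 + 3,905 + 530 + 1,175 + 2,495) = 8,555; DTI = 8,555/22,500 = 38%.
LTV = 584,000/942,000 = 62%.
Reserves = 35,450/3,905 = 9.1 months.
Product A: score 649 < 720; DTI 38% ≤ 40%; LTV 62% ≤ 110%; employment 85 ≥ 12 mo; reserves 9.1 ≥ 3 mo → does not qualify.
Product B: score 649 ≥ 600; DTI 38% ≤ 40%; LTV 62% ≤ 110%; employment 85 ≥ 12 mo; reserves 9.1 ≥ 4 mo → qualifies.

Product B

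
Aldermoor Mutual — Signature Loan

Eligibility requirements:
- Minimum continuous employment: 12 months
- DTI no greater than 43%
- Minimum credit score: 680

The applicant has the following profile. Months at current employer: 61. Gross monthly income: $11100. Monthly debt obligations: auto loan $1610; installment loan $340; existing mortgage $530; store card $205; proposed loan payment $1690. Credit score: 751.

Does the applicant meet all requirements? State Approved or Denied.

Employment 61 ≥ 12 months
Total monthly debts = (1,610 + 340 + 530 + 205 + 1,690) = 4,375. DTI = 4,375/11,100 = 39.4% ≤ 43%
Credit score 751 ≥ 680 (meets)
All criteria satisfied.

Approved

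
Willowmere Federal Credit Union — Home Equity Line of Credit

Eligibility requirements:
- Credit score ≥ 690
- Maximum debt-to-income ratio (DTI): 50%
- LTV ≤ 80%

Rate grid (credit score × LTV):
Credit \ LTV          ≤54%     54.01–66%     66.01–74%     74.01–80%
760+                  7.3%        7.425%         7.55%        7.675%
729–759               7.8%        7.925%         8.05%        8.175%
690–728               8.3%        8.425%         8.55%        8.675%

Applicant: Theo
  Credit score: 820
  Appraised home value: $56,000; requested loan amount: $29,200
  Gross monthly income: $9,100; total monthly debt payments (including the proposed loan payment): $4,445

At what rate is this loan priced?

Credit score 820 ≥ 690; DTI: 4,445 ÷ 9,100 = 48.8%, within the 50% cap
LTV = 29,200/56,000 = 52.1% ≤ 80%
Credit 820 → row 760+; LTV 52.1% → column ≤54%. Grid cell → 7.3%.

7.3%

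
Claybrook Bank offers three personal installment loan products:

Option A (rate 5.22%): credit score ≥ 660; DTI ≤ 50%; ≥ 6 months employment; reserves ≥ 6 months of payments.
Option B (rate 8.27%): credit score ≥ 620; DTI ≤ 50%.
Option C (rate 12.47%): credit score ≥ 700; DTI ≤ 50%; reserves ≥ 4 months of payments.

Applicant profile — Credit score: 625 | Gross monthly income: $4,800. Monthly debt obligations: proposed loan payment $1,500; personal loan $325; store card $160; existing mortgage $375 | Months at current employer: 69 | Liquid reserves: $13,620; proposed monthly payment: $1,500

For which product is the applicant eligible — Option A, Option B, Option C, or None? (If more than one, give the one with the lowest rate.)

Option B

Total debts = (1,500 + 325 + 160 + 375) = 2,360; DTI = 2,360/4,800 = 49.2%.
Reserves = 13,620/1,500 = 9.1 months.
Option A: score 625 < 660; DTI 49.2% ≤ 50%; employment 69 ≥ 6 mo; reserves 9.1 ≥ 6 mo → does not qualify.
Option B: score 625 ≥ 620; DTI 49.2% ≤ 50% → qualifies.
Option C: score 625 < 700; DTI 49.2% ≤ 50%; reserves 9.1 ≥ 4 mo → does not qualify.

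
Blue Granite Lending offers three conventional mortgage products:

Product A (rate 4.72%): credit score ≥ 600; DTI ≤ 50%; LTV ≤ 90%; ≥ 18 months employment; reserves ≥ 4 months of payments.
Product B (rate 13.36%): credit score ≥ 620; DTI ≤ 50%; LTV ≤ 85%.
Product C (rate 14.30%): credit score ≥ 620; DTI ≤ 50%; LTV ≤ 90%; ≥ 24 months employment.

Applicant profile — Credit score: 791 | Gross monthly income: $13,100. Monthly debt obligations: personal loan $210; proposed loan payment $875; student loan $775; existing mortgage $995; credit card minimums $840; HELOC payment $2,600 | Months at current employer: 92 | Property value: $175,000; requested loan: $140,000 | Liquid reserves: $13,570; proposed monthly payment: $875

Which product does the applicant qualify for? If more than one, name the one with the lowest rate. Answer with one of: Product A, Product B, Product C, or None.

Total debts = (210 + 875 + 775 + 995 + 840 + 2,600) = 6,295; DTI = 6,295/13,100 = 48.1%.
LTV = 140,000/175,000 = 80%.
Reserves = 13,570/875 = 15.5 months.
Product A: score 791 ≥ 600; DTI 48.1% ≤ 50%; LTV 80% ≤ 90%; employment 92 ≥ 18 mo; reserves 15.5 ≥ 4 mo → qualifies.
Product B: score 791 ≥ 620; DTI 48.1% ≤ 50%; LTV 80% ≤ 85% → qualifies.
Product C: score 791 ≥ 620; DTI 48.1% ≤ 50%; LTV 80% ≤ 90%; employment 92 ≥ 24 mo → qualifies.
Qualifying: Product A, Product B, Product C. Lowest rate is 4.72% → Product A.

Product A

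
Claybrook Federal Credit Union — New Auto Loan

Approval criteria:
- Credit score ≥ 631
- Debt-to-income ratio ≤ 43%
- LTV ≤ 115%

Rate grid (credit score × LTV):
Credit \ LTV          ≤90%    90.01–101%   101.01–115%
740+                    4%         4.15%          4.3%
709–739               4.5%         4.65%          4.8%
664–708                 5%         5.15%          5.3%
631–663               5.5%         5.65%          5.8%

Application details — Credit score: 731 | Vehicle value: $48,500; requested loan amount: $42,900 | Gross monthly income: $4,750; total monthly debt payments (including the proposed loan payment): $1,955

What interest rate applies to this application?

4.5%

Credit score 731 ≥ 631; DTI = 1,955/4,750 = 41.2% ≤ 43%
LTV: 42,900 ÷ 48,500 = 88.5%, within 115% cap
Credit 731 → row 709–739; LTV 88.5% → column ≤90%. Grid cell → 4.5%.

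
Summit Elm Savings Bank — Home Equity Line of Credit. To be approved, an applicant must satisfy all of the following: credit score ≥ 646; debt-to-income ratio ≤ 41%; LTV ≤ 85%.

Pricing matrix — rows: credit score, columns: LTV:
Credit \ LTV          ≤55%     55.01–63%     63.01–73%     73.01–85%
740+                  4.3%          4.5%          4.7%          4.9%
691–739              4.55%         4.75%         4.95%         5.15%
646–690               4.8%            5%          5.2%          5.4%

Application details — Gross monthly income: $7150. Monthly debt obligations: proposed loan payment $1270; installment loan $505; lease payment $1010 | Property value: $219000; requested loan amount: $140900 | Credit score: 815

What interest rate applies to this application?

4.7%

Credit score 815 ≥ 646; Total monthly debts = (1,270 + 505 + 1,010) = 2,785. Debt-to-income = 2,785/7,150 = 39% — meets 41% limit
LTV = 140,900/219,000 = 64.3% ≤ 85%
Score 815 is in the 740+ band; LTV 64.3% is in the 63.01–73% band → 4.7%.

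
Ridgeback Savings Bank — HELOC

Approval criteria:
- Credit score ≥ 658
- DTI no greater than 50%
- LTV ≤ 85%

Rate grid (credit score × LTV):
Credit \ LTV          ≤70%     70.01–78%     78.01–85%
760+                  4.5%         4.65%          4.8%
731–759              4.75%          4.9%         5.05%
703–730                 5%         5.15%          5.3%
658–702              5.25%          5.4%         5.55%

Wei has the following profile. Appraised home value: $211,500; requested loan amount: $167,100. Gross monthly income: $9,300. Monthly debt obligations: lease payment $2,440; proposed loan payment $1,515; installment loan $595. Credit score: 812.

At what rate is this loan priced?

4.8%

Credit score 812 ≥ 658; Total monthly debts = (2,440 + 1,515 + 595) = 4,550. Debt-to-income = 4,550/9,300 = 48.9% — meets 50% limit
LTV: 167,100 ÷ 211,500 = 79%, within 85% cap
Credit 812 → row 760+; LTV 79% → column 78.01–85%. Grid cell → 4.8%.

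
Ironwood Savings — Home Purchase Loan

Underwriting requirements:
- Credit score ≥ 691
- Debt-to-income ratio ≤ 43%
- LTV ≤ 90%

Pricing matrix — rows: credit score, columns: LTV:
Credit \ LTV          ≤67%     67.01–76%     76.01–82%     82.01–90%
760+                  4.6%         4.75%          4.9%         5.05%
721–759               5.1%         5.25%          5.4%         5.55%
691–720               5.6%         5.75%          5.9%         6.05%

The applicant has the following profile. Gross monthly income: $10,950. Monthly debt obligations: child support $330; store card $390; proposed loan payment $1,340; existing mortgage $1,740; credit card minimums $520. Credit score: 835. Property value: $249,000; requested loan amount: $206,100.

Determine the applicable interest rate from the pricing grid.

Credit score 835 ≥ 691; Total monthly debts = (330 + 390 + 1,340 + 1,740 + 520) = 4,320. DTI: 4,320 ÷ 10,950 = 39.5%, within the 43% cap
Loan-to-value = 206,100/249,000 = 82.8% — pass (90% max)
Credit 835 → row 760+; LTV 82.8% → column 82.01–90%. Grid cell → 5.05%.

5.05%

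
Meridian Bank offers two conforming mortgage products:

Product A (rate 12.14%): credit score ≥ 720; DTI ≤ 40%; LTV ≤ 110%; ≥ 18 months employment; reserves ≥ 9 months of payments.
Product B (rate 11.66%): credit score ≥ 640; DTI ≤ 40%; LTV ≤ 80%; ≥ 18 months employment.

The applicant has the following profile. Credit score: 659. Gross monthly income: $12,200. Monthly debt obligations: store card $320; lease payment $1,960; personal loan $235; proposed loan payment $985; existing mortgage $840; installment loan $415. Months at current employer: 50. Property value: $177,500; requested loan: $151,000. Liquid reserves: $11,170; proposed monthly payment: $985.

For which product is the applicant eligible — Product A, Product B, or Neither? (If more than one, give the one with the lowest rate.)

Neither

Total debts = (320 + 1,960 + 235 + 985 + 840 + 415) = 4,755; DTI = 4,755/12,200 = 39%.
LTV = 151,000/177,500 = 85.1%.
Reserves = 11,170/985 = 11.3 months.
Product A: score 659 < 720; DTI 39% ≤ 40%; LTV 85.1% ≤ 110%; employment 50 ≥ 18 mo; reserves 11.3 ≥ 9 mo → does not qualify.
Product B: score 659 ≥ 640; DTI 39% ≤ 40%; LTV 85.1% > 80%; employment 50 ≥ 18 mo → does not qualify.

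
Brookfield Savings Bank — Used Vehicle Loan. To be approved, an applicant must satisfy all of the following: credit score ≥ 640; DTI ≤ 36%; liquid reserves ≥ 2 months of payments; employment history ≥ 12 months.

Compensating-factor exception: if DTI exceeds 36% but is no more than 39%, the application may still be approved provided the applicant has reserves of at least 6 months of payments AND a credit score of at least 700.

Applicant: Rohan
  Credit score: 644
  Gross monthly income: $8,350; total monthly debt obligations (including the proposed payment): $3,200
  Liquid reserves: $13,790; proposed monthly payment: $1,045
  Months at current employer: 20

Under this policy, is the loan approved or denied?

Denied

Credit score 644 ≥ 640 (meets base)
DTI: 3,200 ÷ 8,350 = 38.3%, over the 36% base limit.
Reserves = 13,790/1,045 = 13.2 months ≥ 2
Employment 20 ≥ 12 months
38.3% falls in the override range (36%–39%), so the compensating-factor test applies.
Reserves 13.2 ≥ 6 months; credit score 644 < 700.
Override conditions not both satisfied; exception does not apply.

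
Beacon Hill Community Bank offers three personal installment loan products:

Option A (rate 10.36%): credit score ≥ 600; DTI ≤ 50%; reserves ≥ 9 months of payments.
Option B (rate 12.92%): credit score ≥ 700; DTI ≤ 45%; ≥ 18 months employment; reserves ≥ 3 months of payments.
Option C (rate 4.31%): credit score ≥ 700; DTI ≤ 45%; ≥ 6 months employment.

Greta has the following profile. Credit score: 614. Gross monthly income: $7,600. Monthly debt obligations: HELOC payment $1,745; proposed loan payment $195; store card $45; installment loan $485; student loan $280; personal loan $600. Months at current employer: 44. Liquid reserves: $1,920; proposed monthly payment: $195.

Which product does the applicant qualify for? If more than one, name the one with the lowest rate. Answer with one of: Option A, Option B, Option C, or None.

Option A

Total debts = (1,745 + 195 + 45 + 485 + 280 + 600) = 3,350; DTI = 3,350/7,600 = 44.1%.
Reserves = 1,920/195 = 9.8 months.
Option A: score 614 ≥ 600; DTI 44.1% ≤ 50%; reserves 9.8 ≥ 9 mo → qualifies.
Option B: score 614 < 700; DTI 44.1% ≤ 45%; employment 44 ≥ 18 mo; reserves 9.8 ≥ 3 mo → does not qualify.
Option C: score 614 < 700; DTI 44.1% ≤ 45%; employment 44 ≥ 6 mo → does not qualify.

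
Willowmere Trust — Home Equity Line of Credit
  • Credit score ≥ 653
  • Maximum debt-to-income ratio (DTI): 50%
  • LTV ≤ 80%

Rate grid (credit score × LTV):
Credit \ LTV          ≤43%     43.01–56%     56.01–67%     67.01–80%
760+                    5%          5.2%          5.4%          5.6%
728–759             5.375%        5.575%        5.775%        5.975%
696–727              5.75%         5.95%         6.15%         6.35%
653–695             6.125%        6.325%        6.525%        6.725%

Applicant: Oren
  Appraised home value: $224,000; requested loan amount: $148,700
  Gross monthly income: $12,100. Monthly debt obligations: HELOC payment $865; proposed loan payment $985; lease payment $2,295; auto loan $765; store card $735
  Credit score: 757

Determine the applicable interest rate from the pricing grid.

Credit score 757 ≥ 653; Total monthly debts = (865 + 985 + 2,295 + 765 + 735) = 5,645. Debt-to-income = 5,645/12,100 = 46.7% — meets 50% limit
LTV = 148,700/224,000 = 66.4% ≤ 80%
Credit 757 → row 728–759; LTV 66.4% → column 56.01–67%. Grid cell → 5.775%.

5.775%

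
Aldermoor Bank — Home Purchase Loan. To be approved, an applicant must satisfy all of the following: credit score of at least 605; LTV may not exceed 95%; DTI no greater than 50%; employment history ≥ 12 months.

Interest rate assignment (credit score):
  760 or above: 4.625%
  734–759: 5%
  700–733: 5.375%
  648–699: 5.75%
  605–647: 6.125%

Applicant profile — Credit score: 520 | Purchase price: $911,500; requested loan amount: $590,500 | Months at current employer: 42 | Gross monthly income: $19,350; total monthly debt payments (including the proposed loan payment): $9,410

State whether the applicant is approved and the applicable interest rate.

Credit score 520 < 605 (below minimum)
LTV = 590,500/911,500 = 64.8% ≤ 95%
DTI = 9,410/19,350 = 48.6% ≤ 50%
Employment 42 ≥ 12 months
Not all requirements met → denied.

Denied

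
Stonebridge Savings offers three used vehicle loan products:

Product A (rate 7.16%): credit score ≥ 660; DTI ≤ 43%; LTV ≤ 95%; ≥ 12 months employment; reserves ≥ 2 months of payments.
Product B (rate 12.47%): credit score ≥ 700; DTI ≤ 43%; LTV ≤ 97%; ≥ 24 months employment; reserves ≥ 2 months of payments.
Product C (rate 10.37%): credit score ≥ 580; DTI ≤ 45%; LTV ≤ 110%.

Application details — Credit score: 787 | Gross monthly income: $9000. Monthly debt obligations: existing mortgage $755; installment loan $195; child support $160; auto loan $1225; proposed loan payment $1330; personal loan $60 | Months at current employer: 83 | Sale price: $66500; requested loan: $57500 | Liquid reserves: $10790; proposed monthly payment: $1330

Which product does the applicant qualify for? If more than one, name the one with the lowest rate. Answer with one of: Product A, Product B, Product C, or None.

Product A

Total debts = (755 + 195 + 160 + 1,225 + 1,330 + 60) = 3,725; DTI = 3,725/9,000 = 41.4%.
LTV = 57,500/66,500 = 86.5%.
Reserves = 10,790/1,330 = 8.1 months.
Product A: score 787 ≥ 660; DTI 41.4% ≤ 43%; LTV 86.5% ≤ 95%; employment 83 ≥ 12 mo; reserves 8.1 ≥ 2 mo → qualifies.
Product B: score 787 ≥ 700; DTI 41.4% ≤ 43%; LTV 86.5% ≤ 97%; employment 83 ≥ 24 mo; reserves 8.1 ≥ 2 mo → qualifies.
Product C: score 787 ≥ 580; DTI 41.4% ≤ 45%; LTV 86.5% ≤ 110% → qualifies.
Qualifying: Product A, Product B, Product C. Lowest rate is 7.16% → Product A.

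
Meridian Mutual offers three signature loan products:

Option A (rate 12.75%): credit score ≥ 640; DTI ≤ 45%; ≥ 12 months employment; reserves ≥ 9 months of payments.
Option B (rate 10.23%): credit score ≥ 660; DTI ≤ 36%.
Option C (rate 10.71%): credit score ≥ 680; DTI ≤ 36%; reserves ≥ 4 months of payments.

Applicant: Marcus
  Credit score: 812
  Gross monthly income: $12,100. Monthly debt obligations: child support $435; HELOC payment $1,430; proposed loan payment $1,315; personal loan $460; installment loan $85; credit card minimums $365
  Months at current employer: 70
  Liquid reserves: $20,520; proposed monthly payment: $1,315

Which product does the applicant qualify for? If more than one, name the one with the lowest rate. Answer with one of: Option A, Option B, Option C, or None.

Option B

Total debts = (435 + 1,430 + 1,315 + 460 + 85 + 365) = 4,090; DTI = 4,090/12,100 = 33.8%.
Reserves = 20,520/1,315 = 15.6 months.
Option A: score 812 ≥ 640; DTI 33.8% ≤ 45%; employment 70 ≥ 12 mo; reserves 15.6 ≥ 9 mo → qualifies.
Option B: score 812 ≥ 660; DTI 33.8% ≤ 36% → qualifies.
Option C: score 812 ≥ 680; DTI 33.8% ≤ 36%; reserves 15.6 ≥ 4 mo → qualifies.
Qualifying: Option A, Option B, Option C. Lowest rate is 10.23% → Option B.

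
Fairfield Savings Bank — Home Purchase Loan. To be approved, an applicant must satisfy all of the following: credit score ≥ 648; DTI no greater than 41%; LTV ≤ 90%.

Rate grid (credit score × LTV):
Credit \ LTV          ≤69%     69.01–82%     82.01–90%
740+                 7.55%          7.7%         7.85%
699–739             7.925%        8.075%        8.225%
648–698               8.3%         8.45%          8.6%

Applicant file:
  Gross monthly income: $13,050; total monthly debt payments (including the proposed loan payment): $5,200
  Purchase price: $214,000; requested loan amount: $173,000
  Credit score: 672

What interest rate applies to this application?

8.45%

Credit score 672 ≥ 648; DTI: 5,200 ÷ 13,050 = 39.8%, within the 41% cap
LTV: 173,000 ÷ 214,000 = 80.8%, within 90% cap
Score 672 is in the 648–698 band; LTV 80.8% is in the 69.01–82% band → 8.45%.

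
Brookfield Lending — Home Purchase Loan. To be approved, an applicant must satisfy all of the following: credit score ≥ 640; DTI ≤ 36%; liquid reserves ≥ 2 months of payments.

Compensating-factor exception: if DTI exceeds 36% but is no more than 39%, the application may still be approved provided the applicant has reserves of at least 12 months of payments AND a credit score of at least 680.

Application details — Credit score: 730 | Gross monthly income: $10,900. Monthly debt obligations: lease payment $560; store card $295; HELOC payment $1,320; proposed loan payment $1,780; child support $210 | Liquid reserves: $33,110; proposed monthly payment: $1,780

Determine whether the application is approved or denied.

Approved

Credit score 730 ≥ 640 (meets base)
Total debts = (560 + 295 + 1,320 + 1,780 + 210) = 4,165. DTI: 4,165 ÷ 10,900 = 38.2%, over the 36% base limit.
Liquid reserves cover 33,110/1,780 = 18.6 months — ≥ 2 required
DTI 38.2% is within the 36%–39% exception band; checking compensating factors.
Override check — reserves: 18.6 mo (ok); score: 730 (ok).
Both compensating conditions met → exception applies.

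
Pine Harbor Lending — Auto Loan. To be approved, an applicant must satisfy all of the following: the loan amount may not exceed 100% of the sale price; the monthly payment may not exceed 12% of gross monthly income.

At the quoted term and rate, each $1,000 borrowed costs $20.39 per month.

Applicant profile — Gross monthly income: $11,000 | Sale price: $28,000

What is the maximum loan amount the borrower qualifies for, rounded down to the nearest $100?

Payment cap: 12% × $11,000 = $1,320/month.
At $20.39 per $1,000, that supports 1,320/20.39 × 1,000 ≈ $64,737 → $64,700.
LTV cap: 100% × $28,000 = $28,000 → $28,000.
Binding constraint: loan-to-value.

$28,000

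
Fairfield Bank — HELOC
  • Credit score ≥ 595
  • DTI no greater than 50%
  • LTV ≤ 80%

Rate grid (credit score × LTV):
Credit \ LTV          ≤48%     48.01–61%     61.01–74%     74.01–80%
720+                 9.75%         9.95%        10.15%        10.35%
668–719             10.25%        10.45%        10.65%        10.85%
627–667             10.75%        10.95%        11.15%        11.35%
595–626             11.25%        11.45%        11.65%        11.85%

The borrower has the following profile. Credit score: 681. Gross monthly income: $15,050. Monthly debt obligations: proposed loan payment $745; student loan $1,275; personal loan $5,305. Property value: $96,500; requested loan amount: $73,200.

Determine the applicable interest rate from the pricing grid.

10.85%

Credit score 681 ≥ 595; Total monthly debts = (745 + 1,275 + 5,305) = 7,325. DTI = 7,325/15,050 = 48.7% ≤ 50%
LTV: 73,200 ÷ 96,500 = 75.9%, within 80% cap
Credit 681 → row 668–719; LTV 75.9% → column 74.01–80%. Grid cell → 10.85%.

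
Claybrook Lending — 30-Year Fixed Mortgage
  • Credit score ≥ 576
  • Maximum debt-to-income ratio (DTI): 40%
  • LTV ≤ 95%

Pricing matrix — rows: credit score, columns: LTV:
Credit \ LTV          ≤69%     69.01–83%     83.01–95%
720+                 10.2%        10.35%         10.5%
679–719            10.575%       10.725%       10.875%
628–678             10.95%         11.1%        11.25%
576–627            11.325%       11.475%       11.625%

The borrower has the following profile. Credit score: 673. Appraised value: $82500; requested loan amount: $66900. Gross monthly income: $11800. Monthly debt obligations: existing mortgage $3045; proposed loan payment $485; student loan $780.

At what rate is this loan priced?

Credit score 673 ≥ 576; Total monthly debts = (3,045 + 485 + 780) = 4,310. DTI = 4,310/11,800 = 36.5% ≤ 40%
LTV: 66,900 ÷ 82,500 = 81.1%, within 95% cap
Score 673 is in the 628–678 band; LTV 81.1% is in the 69.01–83% band → 11.1%.

11.1%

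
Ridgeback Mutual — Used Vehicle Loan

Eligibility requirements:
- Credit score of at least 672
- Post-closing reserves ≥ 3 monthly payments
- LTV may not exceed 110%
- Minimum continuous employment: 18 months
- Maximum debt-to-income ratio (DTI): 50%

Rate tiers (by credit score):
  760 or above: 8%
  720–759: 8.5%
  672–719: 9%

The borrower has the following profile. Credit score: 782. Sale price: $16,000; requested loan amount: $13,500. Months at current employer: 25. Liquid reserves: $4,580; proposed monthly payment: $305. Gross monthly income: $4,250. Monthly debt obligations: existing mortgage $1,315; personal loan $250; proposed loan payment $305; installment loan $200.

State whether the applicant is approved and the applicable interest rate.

Approved at 8%

Credit score 782 ≥ 672 (meets minimum)
Reserves: 4,580 ÷ 305 = 15.0 months (meets 3-month minimum)
Total monthly debts = (1,315 + 250 + 305 + 200) = 2,070. Debt-to-income = 2,070/4,250 = 48.7% — meets 50% limit
Employment 25 ≥ 18 months
Loan-to-value = 13,500/16,000 = 84.4% — pass (110% max)
All requirements met. Score 782 falls in the 760 or above tier → 8%.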